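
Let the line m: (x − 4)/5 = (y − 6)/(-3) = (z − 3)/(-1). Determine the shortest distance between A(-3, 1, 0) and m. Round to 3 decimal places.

8.645

m has direction (5, -3, -1) through (4, 6, 3).
Taking (4, 6, 3) on m with direction v = (5, -3, -1): w = A − (4, 6, 3) = (-7, -5, -3), and w × v = (-4, -22, 46).
Distance = |w × v| / |v| = √2616 / √35 ≈ 8.645.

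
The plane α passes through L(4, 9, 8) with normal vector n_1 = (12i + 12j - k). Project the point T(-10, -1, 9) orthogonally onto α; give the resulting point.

α: n_1·r = n_1·L gives 12x + 12y - z = 148.
Foot = T − λn with λ = (n·T − d)/|n|² = (-141 − 148)/289 = -1.
Foot = (-10, -1, 9) − (-1)·(12, 12, -1) = (2, 11, 8).

(2, 11, 8)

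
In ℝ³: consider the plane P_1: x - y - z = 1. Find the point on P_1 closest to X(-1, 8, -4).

Foot = X − λn with λ = (n·X − d)/|n|² = (-5 − 1)/3 = -2.
Foot = (-1, 8, -4) − (-2)·(1, -1, -1) = (1, 6, -6).

(1, 6, -6)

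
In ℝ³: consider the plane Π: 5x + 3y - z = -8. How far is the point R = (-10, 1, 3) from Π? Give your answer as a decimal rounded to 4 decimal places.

n·R − d = (5)·(-10) + (3)·(1) + (-1)·(3) − (-8) = -42; |n| = √35.
Distance = |-42| / √35 = 42/√35 ≈ 7.0993.

7.0993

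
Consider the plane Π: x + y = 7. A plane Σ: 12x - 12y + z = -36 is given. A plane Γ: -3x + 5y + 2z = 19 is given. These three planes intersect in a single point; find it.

Solving the 3×3 linear system x + y = 7, 12x - 12y + z = -36, -3x + 5y + 2z = 19 (e.g. by elimination or Cramer's rule, determinant = -56) gives (2, 5, 0).

(2, 5, 0)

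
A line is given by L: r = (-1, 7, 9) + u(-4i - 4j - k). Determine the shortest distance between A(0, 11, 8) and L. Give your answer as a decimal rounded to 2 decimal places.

2.66

Taking (-1, 7, 9) on L with direction v = (-4, -4, -1): w = A − (-1, 7, 9) = (1, 4, -1), and w × v = (-8, 5, 12).
Distance = |w × v| / |v| = √233 / √33 ≈ 2.66.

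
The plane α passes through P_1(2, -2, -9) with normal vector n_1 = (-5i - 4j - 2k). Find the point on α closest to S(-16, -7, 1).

(-6, 1, 5)

α: n_1·r = n_1·P_1 gives -5x - 4y - 2z = 16.
Foot = S − λn with λ = (n·S − d)/|n|² = (106 − 16)/45 = 2.
Foot = (-16, -7, 1) − 2·(-5, -4, -2) = (-6, 1, 5).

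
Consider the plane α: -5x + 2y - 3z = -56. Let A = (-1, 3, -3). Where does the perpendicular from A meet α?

(9, -1, 3)

Foot = A − λn with λ = (n·A − d)/|n|² = (20 − (-56))/38 = 2.
Foot = (-1, 3, -3) − 2·(-5, 2, -3) = (9, -1, 3).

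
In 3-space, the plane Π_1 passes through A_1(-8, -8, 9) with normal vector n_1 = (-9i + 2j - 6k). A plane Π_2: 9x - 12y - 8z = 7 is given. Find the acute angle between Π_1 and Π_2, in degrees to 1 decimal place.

72.3

Π_1: n_1·r = n_1·A_1 gives -9x + 2y - 6z = 2.
cos θ = |n₁·n₂| / (|n₁||n₂|) = |-57| / (√121 · √289).
θ = arccos(0.30481) ≈ 72.3°.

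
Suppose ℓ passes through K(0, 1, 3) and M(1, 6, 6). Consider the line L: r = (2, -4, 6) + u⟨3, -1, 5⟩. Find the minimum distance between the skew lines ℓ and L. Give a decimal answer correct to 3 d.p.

A direction vector for ℓ is M − K = (1, 5, 3).
Common perpendicular direction n = (1, 5, 3) × (3, -1, 5) = (28, 4, -16).
With w = (2, -4, 6) − (0, 1, 3) = (2, -5, 3), w · n = -12.
Distance = |w · n| / |n| = |-12| / √1056 ≈ 0.369.

0.369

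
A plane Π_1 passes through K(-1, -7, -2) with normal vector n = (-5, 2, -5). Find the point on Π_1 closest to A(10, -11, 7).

(0, -7, -3)

Π_1: n·r = n·K gives -5x + 2y - 5z = 1.
Foot = A − λn with λ = (n·A − d)/|n|² = (-107 − 1)/54 = -2.
Foot = (10, -11, 7) − (-2)·(-5, 2, -5) = (0, -7, -3).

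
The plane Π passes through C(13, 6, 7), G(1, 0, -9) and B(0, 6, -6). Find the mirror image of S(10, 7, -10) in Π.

CG = (-12, -6, -16), CB = (-13, 0, -13); a normal to Π is CG × CB = (78, 52, -78).
Using C: Π has equation 78x + 52y - 78z = 780.
λ = (n·S − d)/|n|² = (1924 − 780)/14872 = 1/13.
Reflection = S − 2λn = (10, 7, -10) − (2/13)·(78, 52, -78) = (-2, -1, 2).

(-2, -1, 2)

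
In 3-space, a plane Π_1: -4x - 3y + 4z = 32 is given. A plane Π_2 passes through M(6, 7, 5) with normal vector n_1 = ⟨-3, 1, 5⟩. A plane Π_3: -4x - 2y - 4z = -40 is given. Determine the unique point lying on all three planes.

(6, -8, 8)

Π_2: n_1·r = n_1·M gives -3x + y + 5z = 14.
Solving the 3×3 linear system -4x - 3y + 4z = 32, -3x + y + 5z = 14, -4x - 2y - 4z = -40 (e.g. by elimination or Cramer's rule, determinant = 112) gives (6, -8, 8).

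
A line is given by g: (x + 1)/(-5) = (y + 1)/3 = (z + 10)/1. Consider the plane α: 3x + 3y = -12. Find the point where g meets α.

(-6, 2, -9)

g has direction (-5, 3, 1) through (-1, -1, -10).
Substitute r = (-1, -1, -10) + t(-5, 3, 1) into the plane: -6 + (-6)t = -12, so t = 1.
Intersection: (-1, -1, -10) + 1·(-5, 3, 1) = (-6, 2, -9).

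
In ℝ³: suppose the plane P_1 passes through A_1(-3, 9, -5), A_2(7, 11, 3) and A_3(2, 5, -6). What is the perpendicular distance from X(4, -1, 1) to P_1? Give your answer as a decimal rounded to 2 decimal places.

7.68

A_1A_2 = (10, 2, 8), A_1A_3 = (5, -4, -1); a normal to P_1 is A_1A_2 × A_1A_3 = (30, 50, -50).
Using A_1: P_1 has equation 30x + 50y - 50z = 610.
n·X − d = (30)·(4) + (50)·(-1) + (-50)·(1) − 610 = -590; |n| = √5900.
Distance = |-590| / √5900 = 590/√5900 ≈ 7.68.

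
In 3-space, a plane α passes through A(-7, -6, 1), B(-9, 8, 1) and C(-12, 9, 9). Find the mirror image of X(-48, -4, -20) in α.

(36, 8, 10)

AB = (-2, 14, 0), AC = (-5, 15, 8); a normal to α is AB × AC = (112, 16, 40).
Using A: α has equation 112x + 16y + 40z = -840.
λ = (n·X − d)/|n|² = (-6240 − (-840))/14400 = -3/8.
Reflection = X − 2λn = (-48, -4, -20) − (-3/4)·(112, 16, 40) = (36, 8, 10).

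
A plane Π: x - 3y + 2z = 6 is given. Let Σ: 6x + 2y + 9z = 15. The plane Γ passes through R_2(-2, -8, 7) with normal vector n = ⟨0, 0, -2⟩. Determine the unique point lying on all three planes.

(-8, 0, 7)

Γ: n·r = n·R_2 gives -2z = -14.
Solving the 3×3 linear system x - 3y + 2z = 6, 6x + 2y + 9z = 15, -2z = -14 (e.g. by elimination or Cramer's rule, determinant = -40) gives (-8, 0, 7).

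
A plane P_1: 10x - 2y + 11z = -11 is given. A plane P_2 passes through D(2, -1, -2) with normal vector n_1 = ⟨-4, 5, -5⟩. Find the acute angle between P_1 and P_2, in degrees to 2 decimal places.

30.50

P_2: n_1·r = n_1·D gives -4x + 5y - 5z = -3.
cos θ = |n₁·n₂| / (|n₁||n₂|) = |-105| / (√225 · √66).
θ = arccos(0.86164) ≈ 30.50°.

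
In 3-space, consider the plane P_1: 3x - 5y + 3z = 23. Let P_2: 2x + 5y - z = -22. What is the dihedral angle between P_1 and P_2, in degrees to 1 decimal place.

52.2

cos θ = |n₁·n₂| / (|n₁||n₂|) = |-22| / (√43 · √30).
θ = arccos(0.61253) ≈ 52.2°.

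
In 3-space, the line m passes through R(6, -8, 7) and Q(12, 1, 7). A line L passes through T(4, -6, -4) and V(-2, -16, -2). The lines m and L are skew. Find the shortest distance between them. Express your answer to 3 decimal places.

0.267

A direction vector for m is Q − R = (6, 9, 0).
A direction vector for L is V − T = (-6, -10, 2).
Common perpendicular direction n = (6, 9, 0) × (-6, -10, 2) = (18, -12, -6).
With w = (4, -6, -4) − (6, -8, 7) = (-2, 2, -11), w · n = 6.
Distance = |w · n| / |n| = |6| / √504 ≈ 0.267.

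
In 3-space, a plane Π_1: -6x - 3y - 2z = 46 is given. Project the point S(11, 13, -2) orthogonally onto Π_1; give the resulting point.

(-7, 4, -8)

Foot = S − λn with λ = (n·S − d)/|n|² = (-101 − 46)/49 = -3.
Foot = (11, 13, -2) − (-3)·(-6, -3, -2) = (-7, 4, -8).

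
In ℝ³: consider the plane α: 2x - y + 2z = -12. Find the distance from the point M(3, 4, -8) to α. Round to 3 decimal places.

n·M − d = (2)·(3) + (-1)·(4) + (2)·(-8) − (-12) = -2; |n| = √9.
Distance = |-2| / √9 = 2/√9 ≈ 0.667.

0.667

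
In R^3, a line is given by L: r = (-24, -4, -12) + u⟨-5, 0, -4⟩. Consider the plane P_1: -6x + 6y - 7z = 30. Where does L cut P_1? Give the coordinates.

(-9, -4, 0)

Substitute r = (-24, -4, -12) + t(-5, 0, -4) into the plane: 204 + 58t = 30, so t = -3.
Intersection: (-24, -4, -12) + (-3)·(-5, 0, -4) = (-9, -4, 0).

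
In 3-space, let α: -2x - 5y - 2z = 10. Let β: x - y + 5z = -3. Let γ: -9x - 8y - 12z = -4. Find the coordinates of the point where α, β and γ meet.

(8, -4, -3)

Solving the 3×3 linear system -2x - 5y - 2z = 10, x - y + 5z = -3, -9x - 8y - 12z = -4 (e.g. by elimination or Cramer's rule, determinant = 95) gives (8, -4, -3).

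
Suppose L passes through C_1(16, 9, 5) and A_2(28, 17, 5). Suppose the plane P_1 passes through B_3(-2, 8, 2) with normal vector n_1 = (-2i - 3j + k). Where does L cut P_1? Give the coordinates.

A direction vector for L is A_2 − C_1 = (12, 8, 0).
P_1: n_1·r = n_1·B_3 gives -2x - 3y + z = -18.
Substitute r = (16, 9, 5) + t(12, 8, 0) into the plane: -54 + (-48)t = -18, so t = -3/4.
Intersection: (16, 9, 5) + (-3/4)·(12, 8, 0) = (7, 3, 5).

(7, 3, 5)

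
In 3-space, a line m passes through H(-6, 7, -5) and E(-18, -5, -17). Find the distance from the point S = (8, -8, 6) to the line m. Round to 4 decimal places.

A direction vector for m is E − H = (-12, -12, -12).
Taking (-6, 7, -5) on m with direction v = (-12, -12, -12): w = S − (-6, 7, -5) = (14, -15, 11), and w × v = (312, 36, -348).
Distance = |w × v| / |v| = √219744 / √432 ≈ 22.5536.

22.5536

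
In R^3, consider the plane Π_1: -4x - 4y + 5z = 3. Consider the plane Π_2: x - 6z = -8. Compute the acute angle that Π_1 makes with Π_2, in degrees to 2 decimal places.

cos θ = |n₁·n₂| / (|n₁||n₂|) = |-34| / (√57 · √37).
θ = arccos(0.74036) ≈ 42.24°.

42.24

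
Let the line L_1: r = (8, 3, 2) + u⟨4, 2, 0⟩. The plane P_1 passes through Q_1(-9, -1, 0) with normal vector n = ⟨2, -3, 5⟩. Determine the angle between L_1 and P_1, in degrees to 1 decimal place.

P_1: n·r = n·Q_1 gives 2x - 3y + 5z = -15.
sin θ = |n·v| / (|n||v|) = |2| / (√38 · √20) = 0.07255.
θ ≈ 4.2°.

4.2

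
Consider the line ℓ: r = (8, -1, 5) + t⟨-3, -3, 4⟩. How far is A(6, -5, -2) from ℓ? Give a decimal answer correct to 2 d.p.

8.13

Taking (8, -1, 5) on ℓ with direction v = (-3, -3, 4): w = A − (8, -1, 5) = (-2, -4, -7), and w × v = (-37, 29, -6).
Distance = |w × v| / |v| = √2246 / √34 ≈ 8.13.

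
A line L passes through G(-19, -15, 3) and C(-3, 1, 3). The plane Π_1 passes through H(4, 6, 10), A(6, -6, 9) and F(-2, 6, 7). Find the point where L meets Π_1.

(-7, -3, 3)

A direction vector for L is C − G = (16, 16, 0).
HA = (2, -12, -1), HF = (-6, 0, -3); a normal to Π_1 is HA × HF = (36, 12, -72).
Using H: Π_1 has equation 36x + 12y - 72z = -504.
Substitute r = (-19, -15, 3) + t(16, 16, 0) into the plane: -1080 + 768t = -504, so t = 3/4.
Intersection: (-19, -15, 3) + (3/4)·(16, 16, 0) = (-7, -3, 3).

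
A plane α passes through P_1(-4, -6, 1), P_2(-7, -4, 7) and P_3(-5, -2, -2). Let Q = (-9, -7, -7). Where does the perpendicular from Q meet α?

P_1P_2 = (-3, 2, 6), P_1P_3 = (-1, 4, -3); a normal to α is P_1P_2 × P_1P_3 = (-30, -15, -10).
Using P_1: α has equation -30x - 15y - 10z = 200.
Foot = Q − λn with λ = (n·Q − d)/|n|² = (445 − 200)/1225 = 1/5.
Foot = (-9, -7, -7) − (1/5)·(-30, -15, -10) = (-3, -4, -5).

(-3, -4, -5)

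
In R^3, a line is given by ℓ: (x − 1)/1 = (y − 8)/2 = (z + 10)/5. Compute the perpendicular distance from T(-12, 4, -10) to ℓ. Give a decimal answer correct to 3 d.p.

ℓ has direction (1, 2, 5) through (1, 8, -10).
Taking (1, 8, -10) on ℓ with direction v = (1, 2, 5): w = T − (1, 8, -10) = (-13, -4, 0), and w × v = (-20, 65, -22).
Distance = |w × v| / |v| = √5109 / √30 ≈ 13.050.

13.050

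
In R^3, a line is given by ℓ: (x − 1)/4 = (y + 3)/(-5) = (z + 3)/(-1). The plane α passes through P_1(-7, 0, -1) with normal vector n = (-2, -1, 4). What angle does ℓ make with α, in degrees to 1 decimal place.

13.6

ℓ has direction (4, -5, -1) through (1, -3, -3).
α: n·r = n·P_1 gives -2x - y + 4z = 10.
sin θ = |n·v| / (|n||v|) = |-7| / (√21 · √42) = 0.23570.
θ ≈ 13.6°.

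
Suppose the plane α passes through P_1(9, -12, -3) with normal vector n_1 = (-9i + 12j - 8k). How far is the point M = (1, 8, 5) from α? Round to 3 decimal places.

14.588

α: n_1·r = n_1·P_1 gives -9x + 12y - 8z = -201.
n·M − d = (-9)·(1) + (12)·(8) + (-8)·(5) − (-201) = 248; |n| = √289.
Distance = |248| / √289 = 248/√289 ≈ 14.588.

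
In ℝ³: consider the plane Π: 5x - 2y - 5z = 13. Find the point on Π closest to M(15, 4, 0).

(10, 6, 5)

Foot = M − λn with λ = (n·M − d)/|n|² = (67 − 13)/54 = 1.
Foot = (15, 4, 0) − 1·(5, -2, -5) = (10, 6, 5).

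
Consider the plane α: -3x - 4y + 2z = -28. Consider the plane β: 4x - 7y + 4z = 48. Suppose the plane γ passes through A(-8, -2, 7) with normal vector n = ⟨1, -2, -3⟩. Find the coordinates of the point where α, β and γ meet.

γ: n·r = n·A gives x - 2y - 3z = -25.
Solving the 3×3 linear system -3x - 4y + 2z = -28, 4x - 7y + 4z = 48, x - 2y - 3z = -25 (e.g. by elimination or Cramer's rule, determinant = -153) gives (10, 4, 9).

(10, 4, 9)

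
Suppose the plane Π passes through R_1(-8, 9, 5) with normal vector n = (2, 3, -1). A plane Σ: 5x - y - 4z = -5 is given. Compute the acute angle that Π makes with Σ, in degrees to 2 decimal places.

Π: n·r = n·R_1 gives 2x + 3y - z = 6.
cos θ = |n₁·n₂| / (|n₁||n₂|) = |11| / (√14 · √42).
θ = arccos(0.45363) ≈ 63.02°.

63.02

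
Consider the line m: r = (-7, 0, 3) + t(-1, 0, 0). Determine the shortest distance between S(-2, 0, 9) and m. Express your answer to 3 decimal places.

Taking (-7, 0, 3) on m with direction v = (-1, 0, 0): w = S − (-7, 0, 3) = (5, 0, 6), and w × v = (0, -6, 0).
Distance = |w × v| / |v| = √36 / √1 ≈ 6.000.

6.000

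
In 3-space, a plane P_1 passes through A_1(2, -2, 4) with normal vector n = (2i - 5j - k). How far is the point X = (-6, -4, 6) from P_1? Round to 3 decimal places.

1.461

P_1: n·r = n·A_1 gives 2x - 5y - z = 10.
n·X − d = (2)·(-6) + (-5)·(-4) + (-1)·(6) − 10 = -8; |n| = √30.
Distance = |-8| / √30 = 8/√30 ≈ 1.461.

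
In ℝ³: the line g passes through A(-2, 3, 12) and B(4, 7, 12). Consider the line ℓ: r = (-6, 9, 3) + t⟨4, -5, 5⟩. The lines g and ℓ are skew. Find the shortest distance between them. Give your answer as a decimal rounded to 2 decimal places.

A direction vector for g is B − A = (6, 4, 0).
Common perpendicular direction n = (6, 4, 0) × (4, -5, 5) = (20, -30, -46).
With w = (-6, 9, 3) − (-2, 3, 12) = (-4, 6, -9), w · n = 154.
Distance = |w · n| / |n| = |154| / √3416 ≈ 2.63.

2.63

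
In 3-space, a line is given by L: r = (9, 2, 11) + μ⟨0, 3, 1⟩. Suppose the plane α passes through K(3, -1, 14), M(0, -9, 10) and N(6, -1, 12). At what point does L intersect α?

(9, -1, 10)

KM = (-3, -8, -4), KN = (3, 0, -2); a normal to α is KM × KN = (16, -18, 24).
Using K: α has equation 16x - 18y + 24z = 402.
Substitute r = (9, 2, 11) + t(0, 3, 1) into the plane: 372 + (-30)t = 402, so t = -1.
Intersection: (9, 2, 11) + (-1)·(0, 3, 1) = (9, -1, 10).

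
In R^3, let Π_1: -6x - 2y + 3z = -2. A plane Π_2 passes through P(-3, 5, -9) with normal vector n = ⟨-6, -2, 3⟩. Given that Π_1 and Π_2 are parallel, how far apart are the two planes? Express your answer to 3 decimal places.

Π_2: n·r = n·P gives -6x - 2y + 3z = -19.
Same normal n = (-6, -2, 3) with |n| = √49; distance = |-2 − (-19)| / |n| = 17/√49 ≈ 2.429.

2.429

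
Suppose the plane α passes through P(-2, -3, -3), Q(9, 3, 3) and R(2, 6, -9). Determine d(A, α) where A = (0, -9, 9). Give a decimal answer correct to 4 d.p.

PQ = (11, 6, 6), PR = (4, 9, -6); a normal to α is PQ × PR = (-90, 90, 75).
Using P: α has equation -90x + 90y + 75z = -315.
n·A − d = (-90)·(0) + (90)·(-9) + (75)·(9) − (-315) = 180; |n| = √21825.
Distance = |180| / √21825 = 180/√21825 ≈ 1.2184.

1.2184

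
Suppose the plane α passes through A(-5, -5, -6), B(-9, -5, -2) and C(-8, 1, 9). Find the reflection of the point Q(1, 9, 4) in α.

AB = (-4, 0, 4), AC = (-3, 6, 15); a normal to α is AB × AC = (-24, 48, -24).
Using A: α has equation -24x + 48y - 24z = 24.
λ = (n·Q − d)/|n|² = (312 − 24)/3456 = 1/12.
Reflection = Q − 2λn = (1, 9, 4) − (1/6)·(-24, 48, -24) = (5, 1, 8).

(5, 1, 8)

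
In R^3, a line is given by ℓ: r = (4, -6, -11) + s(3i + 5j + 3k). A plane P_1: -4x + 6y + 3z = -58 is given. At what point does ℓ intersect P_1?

(7, -1, -8)

Substitute r = (4, -6, -11) + t(3, 5, 3) into the plane: -85 + 27t = -58, so t = 1.
Intersection: (4, -6, -11) + 1·(3, 5, 3) = (7, -1, -8).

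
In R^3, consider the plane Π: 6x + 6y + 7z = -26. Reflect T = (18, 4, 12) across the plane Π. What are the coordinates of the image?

(-6, -20, -16)

λ = (n·T − d)/|n|² = (216 − (-26))/121 = 2.
Reflection = T − 2λn = (18, 4, 12) − 4·(6, 6, 7) = (-6, -20, -16).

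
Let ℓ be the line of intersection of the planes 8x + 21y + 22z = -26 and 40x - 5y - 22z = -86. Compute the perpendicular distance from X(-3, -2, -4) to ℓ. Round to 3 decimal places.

4.121

Direction of ℓ: (8, 21, 22) × (40, -5, -22) = (-352, 1056, -880).
A point on ℓ: solving the two plane equations with x = -3 gives (-3, 2, -2).
Taking (-3, 2, -2) on ℓ with direction v = (-352, 1056, -880): w = X − (-3, 2, -2) = (0, -4, -2), and w × v = (5632, 704, -1408).
Distance = |w × v| / |v| = √34197504 / √2013440 ≈ 4.121.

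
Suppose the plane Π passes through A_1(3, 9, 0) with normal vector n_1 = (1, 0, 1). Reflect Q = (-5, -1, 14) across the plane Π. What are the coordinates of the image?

Π: n_1·r = n_1·A_1 gives x + z = 3.
λ = (n·Q − d)/|n|² = (9 − 3)/2 = 3.
Reflection = Q − 2λn = (-5, -1, 14) − 6·(1, 0, 1) = (-11, -1, 8).

(-11, -1, 8)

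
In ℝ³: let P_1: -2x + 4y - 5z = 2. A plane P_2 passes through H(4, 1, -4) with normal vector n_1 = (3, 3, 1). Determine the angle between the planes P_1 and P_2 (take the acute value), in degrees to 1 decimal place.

P_2: n_1·r = n_1·H gives 3x + 3y + z = 11.
cos θ = |n₁·n₂| / (|n₁||n₂|) = |1| / (√45 · √19).
θ = arccos(0.03420) ≈ 88.0°.

88.0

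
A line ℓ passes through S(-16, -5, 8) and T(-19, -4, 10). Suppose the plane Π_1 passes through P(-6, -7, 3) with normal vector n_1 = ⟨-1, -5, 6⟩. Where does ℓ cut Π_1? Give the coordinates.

(-7, -8, 2)

A direction vector for ℓ is T − S = (-3, 1, 2).
Π_1: n_1·r = n_1·P gives -x - 5y + 6z = 59.
Substitute r = (-16, -5, 8) + t(-3, 1, 2) into the plane: 89 + 10t = 59, so t = -3.
Intersection: (-16, -5, 8) + (-3)·(-3, 1, 2) = (-7, -8, 2).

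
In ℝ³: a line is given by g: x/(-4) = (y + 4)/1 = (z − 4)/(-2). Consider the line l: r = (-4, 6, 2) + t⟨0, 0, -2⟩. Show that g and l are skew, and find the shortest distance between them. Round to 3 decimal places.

g has direction (-4, 1, -2) through (0, -4, 4).
Common perpendicular direction n = (-4, 1, -2) × (0, 0, -2) = (-2, -8, 0).
With w = (-4, 6, 2) − (0, -4, 4) = (-4, 10, -2), w · n = -72.
Since n ≠ 0 the lines are not parallel, and w · n = -72 ≠ 0 so they do not intersect; hence they are skew.
Distance = |w · n| / |n| = |-72| / √68 ≈ 8.731.

8.731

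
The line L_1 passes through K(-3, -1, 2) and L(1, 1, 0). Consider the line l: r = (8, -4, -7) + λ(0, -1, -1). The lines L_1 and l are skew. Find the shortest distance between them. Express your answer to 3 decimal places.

A direction vector for L_1 is L − K = (4, 2, -2).
Common perpendicular direction n = (4, 2, -2) × (0, -1, -1) = (-4, 4, -4).
With w = (8, -4, -7) − (-3, -1, 2) = (11, -3, -9), w · n = -20.
Distance = |w · n| / |n| = |-20| / √48 ≈ 2.887.

2.887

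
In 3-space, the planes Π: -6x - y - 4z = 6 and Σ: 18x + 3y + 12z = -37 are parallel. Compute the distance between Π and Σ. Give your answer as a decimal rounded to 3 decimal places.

0.870

Rescale Σ by 1/(-3): -6x - y - 4z = 37/3. Then distance = |6 − (37/3)| / √53 ≈ 0.870.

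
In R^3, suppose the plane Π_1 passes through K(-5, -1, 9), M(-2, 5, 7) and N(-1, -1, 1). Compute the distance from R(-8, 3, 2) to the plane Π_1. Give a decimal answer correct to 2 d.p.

KM = (3, 6, -2), KN = (4, 0, -8); a normal to Π_1 is KM × KN = (-48, 16, -24).
Using K: Π_1 has equation -48x + 16y - 24z = 8.
n·R − d = (-48)·(-8) + (16)·(3) + (-24)·(2) − 8 = 376; |n| = √3136.
Distance = |376| / √3136 = 376/√3136 ≈ 6.71.

6.71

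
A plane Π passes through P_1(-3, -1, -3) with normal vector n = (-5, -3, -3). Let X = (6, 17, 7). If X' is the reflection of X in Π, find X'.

(-24, -1, -11)

Π: n·r = n·P_1 gives -5x - 3y - 3z = 27.
λ = (n·X − d)/|n|² = (-102 − 27)/43 = -3.
Reflection = X − 2λn = (6, 17, 7) − (-6)·(-5, -3, -3) = (-24, -1, -11).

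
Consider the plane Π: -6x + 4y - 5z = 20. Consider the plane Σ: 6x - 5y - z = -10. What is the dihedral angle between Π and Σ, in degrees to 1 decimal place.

cos θ = |n₁·n₂| / (|n₁||n₂|) = |-51| / (√77 · √62).
θ = arccos(0.73812) ≈ 42.4°.

42.4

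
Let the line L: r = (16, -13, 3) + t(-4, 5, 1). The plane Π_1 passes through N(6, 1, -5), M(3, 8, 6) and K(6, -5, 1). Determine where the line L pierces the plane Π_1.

NM = (-3, 7, 11), NK = (0, -6, 6); a normal to Π_1 is NM × NK = (108, 18, 18).
Using N: Π_1 has equation 108x + 18y + 18z = 576.
Substitute r = (16, -13, 3) + t(-4, 5, 1) into the plane: 1548 + (-324)t = 576, so t = 3.
Intersection: (16, -13, 3) + 3·(-4, 5, 1) = (4, 2, 6).

(4, 2, 6)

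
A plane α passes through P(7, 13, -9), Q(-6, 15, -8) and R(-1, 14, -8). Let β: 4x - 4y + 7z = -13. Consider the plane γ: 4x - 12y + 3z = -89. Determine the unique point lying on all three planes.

(-5, 7, 5)

PQ = (-13, 2, 1), PR = (-8, 1, 1); a normal to α is PQ × PR = (1, 5, 3).
Using P: α has equation x + 5y + 3z = 45.
Solving the 3×3 linear system x + 5y + 3z = 45, 4x - 4y + 7z = -13, 4x - 12y + 3z = -89 (e.g. by elimination or Cramer's rule, determinant = 56) gives (-5, 7, 5).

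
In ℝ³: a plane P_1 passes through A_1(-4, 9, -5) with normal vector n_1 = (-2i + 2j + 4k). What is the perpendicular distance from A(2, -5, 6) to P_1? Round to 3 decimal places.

P_1: n_1·r = n_1·A_1 gives -2x + 2y + 4z = 6.
n·A − d = (-2)·(2) + (2)·(-5) + (4)·(6) − 6 = 4; |n| = √24.
Distance = |4| / √24 = 4/√24 ≈ 0.816.

0.816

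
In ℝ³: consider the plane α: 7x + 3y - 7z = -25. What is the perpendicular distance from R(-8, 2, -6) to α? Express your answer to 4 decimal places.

1.6435

n·R − d = (7)·(-8) + (3)·(2) + (-7)·(-6) − (-25) = 17; |n| = √107.
Distance = |17| / √107 = 17/√107 ≈ 1.6435.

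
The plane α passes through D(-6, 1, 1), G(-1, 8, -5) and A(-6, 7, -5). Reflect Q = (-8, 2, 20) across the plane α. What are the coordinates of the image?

(-4, -18, 0)

DG = (5, 7, -6), DA = (0, 6, -6); a normal to α is DG × DA = (-6, 30, 30).
Using D: α has equation -6x + 30y + 30z = 96.
λ = (n·Q − d)/|n|² = (708 − 96)/1836 = 1/3.
Reflection = Q − 2λn = (-8, 2, 20) − (2/3)·(-6, 30, 30) = (-4, -18, 0).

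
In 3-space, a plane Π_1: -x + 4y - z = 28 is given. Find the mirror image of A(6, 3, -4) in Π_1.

(4, 11, -6)

λ = (n·A − d)/|n|² = (10 − 28)/18 = -1.
Reflection = A − 2λn = (6, 3, -4) − (-2)·(-1, 4, -1) = (4, 11, -6).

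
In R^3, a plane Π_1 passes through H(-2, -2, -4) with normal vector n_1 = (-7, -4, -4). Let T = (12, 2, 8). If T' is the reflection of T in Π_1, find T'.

Π_1: n_1·r = n_1·H gives -7x - 4y - 4z = 38.
λ = (n·T − d)/|n|² = (-124 − 38)/81 = -2.
Reflection = T − 2λn = (12, 2, 8) − (-4)·(-7, -4, -4) = (-16, -14, -8).

(-16, -14, -8)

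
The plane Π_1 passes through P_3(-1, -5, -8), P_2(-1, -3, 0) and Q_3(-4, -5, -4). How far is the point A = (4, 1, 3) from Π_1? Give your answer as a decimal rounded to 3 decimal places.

P_3P_2 = (0, 2, 8), P_3Q_3 = (-3, 0, 4); a normal to Π_1 is P_3P_2 × P_3Q_3 = (8, -24, 6).
Using P_3: Π_1 has equation 8x - 24y + 6z = 64.
n·A − d = (8)·(4) + (-24)·(1) + (6)·(3) − 64 = -38; |n| = √676.
Distance = |-38| / √676 = 38/√676 ≈ 1.462.

1.462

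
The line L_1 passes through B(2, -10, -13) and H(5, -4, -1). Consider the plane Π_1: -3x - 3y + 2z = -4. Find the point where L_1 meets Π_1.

(4, -6, -5)

A direction vector for L_1 is H − B = (3, 6, 12).
Substitute r = (2, -10, -13) + t(3, 6, 12) into the plane: -2 + (-3)t = -4, so t = 2/3.
Intersection: (2, -10, -13) + (2/3)·(3, 6, 12) = (4, -6, -5).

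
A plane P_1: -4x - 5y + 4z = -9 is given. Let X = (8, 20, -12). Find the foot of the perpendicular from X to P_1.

(-4, 5, 0)

Foot = X − λn with λ = (n·X − d)/|n|² = (-180 − (-9))/57 = -3.
Foot = (8, 20, -12) − (-3)·(-4, -5, 4) = (-4, 5, 0).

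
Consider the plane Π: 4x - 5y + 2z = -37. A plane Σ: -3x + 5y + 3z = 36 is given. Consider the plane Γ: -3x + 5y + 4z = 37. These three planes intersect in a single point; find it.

(-6, 3, 1)

Solving the 3×3 linear system 4x - 5y + 2z = -37, -3x + 5y + 3z = 36, -3x + 5y + 4z = 37 (e.g. by elimination or Cramer's rule, determinant = 5) gives (-6, 3, 1).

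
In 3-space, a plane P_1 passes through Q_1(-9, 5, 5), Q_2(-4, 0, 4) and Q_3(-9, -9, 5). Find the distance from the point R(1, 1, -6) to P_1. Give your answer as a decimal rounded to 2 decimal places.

8.83

Q_1Q_2 = (5, -5, -1), Q_1Q_3 = (0, -14, 0); a normal to P_1 is Q_1Q_2 × Q_1Q_3 = (-14, 0, -70).
Using Q_1: P_1 has equation -14x - 70z = -224.
n·R − d = (-14)·(1) + (0)·(1) + (-70)·(-6) − (-224) = 630; |n| = √5096.
Distance = |630| / √5096 = 630/√5096 ≈ 8.83.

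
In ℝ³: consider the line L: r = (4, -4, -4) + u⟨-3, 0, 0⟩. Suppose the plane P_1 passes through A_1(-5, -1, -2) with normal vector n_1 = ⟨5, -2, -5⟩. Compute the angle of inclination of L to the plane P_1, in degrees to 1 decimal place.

P_1: n_1·r = n_1·A_1 gives 5x - 2y - 5z = -13.
sin θ = |n·v| / (|n||v|) = |-15| / (√54 · √9) = 0.68041.
θ ≈ 42.9°.

42.9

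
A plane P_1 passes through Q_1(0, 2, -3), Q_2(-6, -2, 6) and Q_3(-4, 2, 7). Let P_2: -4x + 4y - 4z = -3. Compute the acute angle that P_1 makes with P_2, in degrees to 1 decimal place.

20.5

Q_1Q_2 = (-6, -4, 9), Q_1Q_3 = (-4, 0, 10); a normal to P_1 is Q_1Q_2 × Q_1Q_3 = (-40, 24, -16).
Using Q_1: P_1 has equation -40x + 24y - 16z = 96.
cos θ = |n₁·n₂| / (|n₁||n₂|) = |320| / (√2432 · √48).
θ = arccos(0.93659) ≈ 20.5°.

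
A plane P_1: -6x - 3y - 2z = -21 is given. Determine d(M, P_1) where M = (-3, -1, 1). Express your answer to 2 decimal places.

5.71

n·M − d = (-6)·(-3) + (-3)·(-1) + (-2)·(1) − (-21) = 40; |n| = √49.
Distance = |40| / √49 = 40/√49 ≈ 5.71.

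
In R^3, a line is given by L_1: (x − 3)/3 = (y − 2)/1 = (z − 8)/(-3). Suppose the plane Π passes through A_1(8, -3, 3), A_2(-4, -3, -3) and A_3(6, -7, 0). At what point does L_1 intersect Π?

(6, 3, 5)

L_1 has direction (3, 1, -3) through (3, 2, 8).
A_1A_2 = (-12, 0, -6), A_1A_3 = (-2, -4, -3); a normal to Π is A_1A_2 × A_1A_3 = (-24, -24, 48).
Using A_1: Π has equation -24x - 24y + 48z = 24.
Substitute r = (3, 2, 8) + t(3, 1, -3) into the plane: 264 + (-240)t = 24, so t = 1.
Intersection: (3, 2, 8) + 1·(3, 1, -3) = (6, 3, 5).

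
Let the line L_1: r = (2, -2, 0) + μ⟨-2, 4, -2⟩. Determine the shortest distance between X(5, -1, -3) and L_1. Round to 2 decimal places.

Taking (2, -2, 0) on L_1 with direction v = (-2, 4, -2): w = X − (2, -2, 0) = (3, 1, -3), and w × v = (10, 12, 14).
Distance = |w × v| / |v| = √440 / √24 ≈ 4.28.

4.28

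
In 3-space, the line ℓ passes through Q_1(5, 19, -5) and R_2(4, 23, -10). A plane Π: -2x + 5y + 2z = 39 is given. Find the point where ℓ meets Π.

(8, 7, 10)

A direction vector for ℓ is R_2 − Q_1 = (-1, 4, -5).
Substitute r = (5, 19, -5) + t(-1, 4, -5) into the plane: 75 + 12t = 39, so t = -3.
Intersection: (5, 19, -5) + (-3)·(-1, 4, -5) = (8, 7, 10).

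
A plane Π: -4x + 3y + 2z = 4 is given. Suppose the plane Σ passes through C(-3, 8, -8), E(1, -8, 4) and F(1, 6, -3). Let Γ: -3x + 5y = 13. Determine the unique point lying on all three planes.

(-1, 2, -3)

CE = (4, -16, 12), CF = (4, -2, 5); a normal to Σ is CE × CF = (-56, 28, 56).
Using C: Σ has equation -56x + 28y + 56z = -56.
Solving the 3×3 linear system -4x + 3y + 2z = 4, -56x + 28y + 56z = -56, -3x + 5y = 13 (e.g. by elimination or Cramer's rule, determinant = 224) gives (-1, 2, -3).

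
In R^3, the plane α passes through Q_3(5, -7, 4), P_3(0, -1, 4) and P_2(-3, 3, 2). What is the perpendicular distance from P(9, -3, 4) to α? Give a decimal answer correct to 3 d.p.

Q_3P_3 = (-5, 6, 0), Q_3P_2 = (-8, 10, -2); a normal to α is Q_3P_3 × Q_3P_2 = (-12, -10, -2).
Using Q_3: α has equation -12x - 10y - 2z = 2.
n·P − d = (-12)·(9) + (-10)·(-3) + (-2)·(4) − 2 = -88; |n| = √248.
Distance = |-88| / √248 = 88/√248 ≈ 5.588.

5.588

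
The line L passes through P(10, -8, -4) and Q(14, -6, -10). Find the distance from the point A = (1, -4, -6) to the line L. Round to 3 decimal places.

9.820

A direction vector for L is Q − P = (4, 2, -6).
Taking (10, -8, -4) on L with direction v = (4, 2, -6): w = A − (10, -8, -4) = (-9, 4, -2), and w × v = (-20, -62, -34).
Distance = |w × v| / |v| = √5400 / √56 ≈ 9.820.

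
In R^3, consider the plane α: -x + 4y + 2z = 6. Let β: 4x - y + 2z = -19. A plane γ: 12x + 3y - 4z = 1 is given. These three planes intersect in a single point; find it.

Solving the 3×3 linear system -x + 4y + 2z = 6, 4x - y + 2z = -19, 12x + 3y - 4z = 1 (e.g. by elimination or Cramer's rule, determinant = 210) gives (-2, 3, -4).

(-2, 3, -4)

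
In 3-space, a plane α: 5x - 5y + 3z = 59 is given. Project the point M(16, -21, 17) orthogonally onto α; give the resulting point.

Foot = M − λn with λ = (n·M − d)/|n|² = (236 − 59)/59 = 3.
Foot = (16, -21, 17) − 3·(5, -5, 3) = (1, -6, 8).

(1, -6, 8)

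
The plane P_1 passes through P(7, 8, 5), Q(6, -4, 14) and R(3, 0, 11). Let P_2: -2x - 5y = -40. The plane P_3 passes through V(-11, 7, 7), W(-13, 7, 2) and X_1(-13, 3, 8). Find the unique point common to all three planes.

PQ = (-1, -12, 9), PR = (-4, -8, 6); a normal to P_1 is PQ × PR = (0, -30, -40).
Using P: P_1 has equation -30y - 40z = -440.
VW = (-2, 0, -5), VX_1 = (-2, -4, 1); a normal to P_3 is VW × VX_1 = (-20, 12, 8).
Using V: P_3 has equation -20x + 12y + 8z = 360.
Solving the 3×3 linear system -30y - 40z = -440, -2x - 5y = -40, -20x + 12y + 8z = 360 (e.g. by elimination or Cramer's rule, determinant = 4480) gives (-10, 12, 2).

(-10, 12, 2)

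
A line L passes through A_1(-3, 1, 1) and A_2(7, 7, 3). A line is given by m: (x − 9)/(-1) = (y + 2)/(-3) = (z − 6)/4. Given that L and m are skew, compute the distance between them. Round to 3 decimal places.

A direction vector for L is A_2 − A_1 = (10, 6, 2).
m has direction (-1, -3, 4) through (9, -2, 6).
Common perpendicular direction n = (10, 6, 2) × (-1, -3, 4) = (30, -42, -24).
With w = (9, -2, 6) − (-3, 1, 1) = (12, -3, 5), w · n = 366.
Distance = |w · n| / |n| = |366| / √3240 ≈ 6.430.

6.430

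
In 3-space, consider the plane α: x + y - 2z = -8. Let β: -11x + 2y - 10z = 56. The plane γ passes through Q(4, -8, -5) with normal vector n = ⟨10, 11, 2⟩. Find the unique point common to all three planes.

γ: n·r = n·Q gives 10x + 11y + 2z = -58.
Solving the 3×3 linear system x + y - 2z = -8, -11x + 2y - 10z = 56, 10x + 11y + 2z = -58 (e.g. by elimination or Cramer's rule, determinant = 318) gives (-6, 0, 1).

(-6, 0, 1)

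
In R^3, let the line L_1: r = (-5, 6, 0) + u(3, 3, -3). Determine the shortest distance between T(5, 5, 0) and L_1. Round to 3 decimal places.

Taking (-5, 6, 0) on L_1 with direction v = (3, 3, -3): w = T − (-5, 6, 0) = (10, -1, 0), and w × v = (3, 30, 33).
Distance = |w × v| / |v| = √1998 / √27 ≈ 8.602.

8.602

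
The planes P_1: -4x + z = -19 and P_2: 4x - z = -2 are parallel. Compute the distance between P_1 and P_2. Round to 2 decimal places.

5.09

Rescale P_2 by 1/(-1): -4x + z = 2. Then distance = |-19 − 2| / √17 ≈ 5.09.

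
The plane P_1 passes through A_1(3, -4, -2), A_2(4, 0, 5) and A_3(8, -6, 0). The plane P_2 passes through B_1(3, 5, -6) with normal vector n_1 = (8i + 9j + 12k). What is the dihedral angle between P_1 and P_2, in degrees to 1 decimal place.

74.3

A_1A_2 = (1, 4, 7), A_1A_3 = (5, -2, 2); a normal to P_1 is A_1A_2 × A_1A_3 = (22, 33, -22).
Using A_1: P_1 has equation 22x + 33y - 22z = -22.
P_2: n_1·r = n_1·B_1 gives 8x + 9y + 12z = -3.
cos θ = |n₁·n₂| / (|n₁||n₂|) = |209| / (√2057 · √289).
θ = arccos(0.27107) ≈ 74.3°.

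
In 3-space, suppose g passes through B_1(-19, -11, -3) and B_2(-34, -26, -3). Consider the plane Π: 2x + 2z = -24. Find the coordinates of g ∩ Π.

(-9, -1, -3)

A direction vector for g is B_2 − B_1 = (-15, -15, 0).
Substitute r = (-19, -11, -3) + t(-15, -15, 0) into the plane: -44 + (-30)t = -24, so t = -2/3.
Intersection: (-19, -11, -3) + (-2/3)·(-15, -15, 0) = (-9, -1, -3).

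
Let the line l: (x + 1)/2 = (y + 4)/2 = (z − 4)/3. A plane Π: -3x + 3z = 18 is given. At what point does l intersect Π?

(1, -2, 7)

l has direction (2, 2, 3) through (-1, -4, 4).
Substitute r = (-1, -4, 4) + t(2, 2, 3) into the plane: 15 + 3t = 18, so t = 1.
Intersection: (-1, -4, 4) + 1·(2, 2, 3) = (1, -2, 7).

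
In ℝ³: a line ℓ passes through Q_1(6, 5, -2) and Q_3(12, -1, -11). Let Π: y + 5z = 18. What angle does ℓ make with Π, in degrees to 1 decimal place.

A direction vector for ℓ is Q_3 − Q_1 = (6, -6, -9).
sin θ = |n·v| / (|n||v|) = |-51| / (√26 · √153) = 0.80861.
θ ≈ 54.0°.

54.0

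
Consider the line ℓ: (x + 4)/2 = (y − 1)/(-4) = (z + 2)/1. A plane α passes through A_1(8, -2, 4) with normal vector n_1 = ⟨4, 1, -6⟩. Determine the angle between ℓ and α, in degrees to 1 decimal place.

ℓ has direction (2, -4, 1) through (-4, 1, -2).
α: n_1·r = n_1·A_1 gives 4x + y - 6z = 6.
sin θ = |n·v| / (|n||v|) = |-2| / (√53 · √21) = 0.05995.
θ ≈ 3.4°.

3.4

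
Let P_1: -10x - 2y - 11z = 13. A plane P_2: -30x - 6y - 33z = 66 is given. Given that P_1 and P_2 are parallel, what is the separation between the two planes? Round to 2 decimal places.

Rescale P_2 by 1/3: -10x - 2y - 11z = 22. Then distance = |13 − 22| / √225 ≈ 0.60.

0.60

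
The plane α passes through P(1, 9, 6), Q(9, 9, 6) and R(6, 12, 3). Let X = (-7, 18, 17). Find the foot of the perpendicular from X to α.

PQ = (8, 0, 0), PR = (5, 3, -3); a normal to α is PQ × PR = (0, 24, 24).
Using P: α has equation 24y + 24z = 360.
Foot = X − λn with λ = (n·X − d)/|n|² = (840 − 360)/1152 = 5/12.
Foot = (-7, 18, 17) − (5/12)·(0, 24, 24) = (-7, 8, 7).

(-7, 8, 7)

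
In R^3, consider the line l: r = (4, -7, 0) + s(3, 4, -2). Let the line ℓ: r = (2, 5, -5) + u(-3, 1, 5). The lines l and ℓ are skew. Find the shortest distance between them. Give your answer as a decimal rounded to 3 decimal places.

8.076

Common perpendicular direction n = (3, 4, -2) × (-3, 1, 5) = (22, -9, 15).
With w = (2, 5, -5) − (4, -7, 0) = (-2, 12, -5), w · n = -227.
Distance = |w · n| / |n| = |-227| / √790 ≈ 8.076.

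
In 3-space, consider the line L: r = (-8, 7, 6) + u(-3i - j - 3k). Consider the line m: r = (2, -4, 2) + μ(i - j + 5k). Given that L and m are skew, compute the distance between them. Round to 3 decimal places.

Common perpendicular direction n = (-3, -1, -3) × (1, -1, 5) = (-8, 12, 4).
With w = (2, -4, 2) − (-8, 7, 6) = (10, -11, -4), w · n = -228.
Distance = |w · n| / |n| = |-228| / √224 ≈ 15.234.

15.234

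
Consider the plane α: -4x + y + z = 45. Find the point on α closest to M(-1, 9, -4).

Foot = M − λn with λ = (n·M − d)/|n|² = (9 − 45)/18 = -2.
Foot = (-1, 9, -4) − (-2)·(-4, 1, 1) = (-9, 11, -2).

(-9, 11, -2)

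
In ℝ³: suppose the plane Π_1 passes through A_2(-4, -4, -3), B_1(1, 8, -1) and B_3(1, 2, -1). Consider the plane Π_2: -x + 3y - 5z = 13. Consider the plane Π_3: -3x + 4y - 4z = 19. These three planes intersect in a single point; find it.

A_2B_1 = (5, 12, 2), A_2B_3 = (5, 6, 2); a normal to Π_1 is A_2B_1 × A_2B_3 = (12, 0, -30).
Using A_2: Π_1 has equation 12x - 30z = 42.
Solving the 3×3 linear system 12x - 30z = 42, -x + 3y - 5z = 13, -3x + 4y - 4z = 19 (e.g. by elimination or Cramer's rule, determinant = -54) gives (-9, -7, -5).

(-9, -7, -5)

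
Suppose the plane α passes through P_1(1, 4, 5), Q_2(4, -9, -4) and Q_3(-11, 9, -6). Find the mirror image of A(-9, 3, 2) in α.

(-1, 9, -4)

P_1Q_2 = (3, -13, -9), P_1Q_3 = (-12, 5, -11); a normal to α is P_1Q_2 × P_1Q_3 = (188, 141, -141).
Using P_1: α has equation 188x + 141y - 141z = 47.
λ = (n·A − d)/|n|² = (-1551 − 47)/75106 = -1/47.
Reflection = A − 2λn = (-9, 3, 2) − (-2/47)·(188, 141, -141) = (-1, 9, -4).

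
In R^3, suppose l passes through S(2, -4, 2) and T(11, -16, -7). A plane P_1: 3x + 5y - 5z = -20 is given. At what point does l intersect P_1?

(5, -8, -1)

A direction vector for l is T − S = (9, -12, -9).
Substitute r = (2, -4, 2) + t(9, -12, -9) into the plane: -24 + 12t = -20, so t = 1/3.
Intersection: (2, -4, 2) + (1/3)·(9, -12, -9) = (5, -8, -1).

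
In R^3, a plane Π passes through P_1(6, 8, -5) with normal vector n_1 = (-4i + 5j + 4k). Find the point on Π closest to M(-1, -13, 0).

Π: n_1·r = n_1·P_1 gives -4x + 5y + 4z = -4.
Foot = M − λn with λ = (n·M − d)/|n|² = (-61 − (-4))/57 = -1.
Foot = (-1, -13, 0) − (-1)·(-4, 5, 4) = (-5, -8, 4).

(-5, -8, 4)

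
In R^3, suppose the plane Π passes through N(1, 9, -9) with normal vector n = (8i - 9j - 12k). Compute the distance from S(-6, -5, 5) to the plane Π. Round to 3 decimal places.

Π: n·r = n·N gives 8x - 9y - 12z = 35.
n·S − d = (8)·(-6) + (-9)·(-5) + (-12)·(5) − 35 = -98; |n| = √289.
Distance = |-98| / √289 = 98/√289 ≈ 5.765.

5.765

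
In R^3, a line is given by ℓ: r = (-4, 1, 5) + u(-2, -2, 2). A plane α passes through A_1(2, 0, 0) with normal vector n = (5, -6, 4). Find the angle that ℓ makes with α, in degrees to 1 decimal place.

α: n·r = n·A_1 gives 5x - 6y + 4z = 10.
sin θ = |n·v| / (|n||v|) = |10| / (√77 · √12) = 0.32898.
θ ≈ 19.2°.

19.2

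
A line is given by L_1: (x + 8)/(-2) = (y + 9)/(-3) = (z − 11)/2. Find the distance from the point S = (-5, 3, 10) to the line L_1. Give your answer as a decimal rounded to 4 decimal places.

6.3338

L_1 has direction (-2, -3, 2) through (-8, -9, 11).
Taking (-8, -9, 11) on L_1 with direction v = (-2, -3, 2): w = S − (-8, -9, 11) = (3, 12, -1), and w × v = (21, -4, 15).
Distance = |w × v| / |v| = √682 / √17 ≈ 6.3338.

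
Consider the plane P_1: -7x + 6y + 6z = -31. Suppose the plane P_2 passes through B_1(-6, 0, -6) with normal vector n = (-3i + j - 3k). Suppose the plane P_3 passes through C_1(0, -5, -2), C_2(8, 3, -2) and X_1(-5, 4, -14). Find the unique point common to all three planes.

(-5, -3, -8)

P_2: n·r = n·B_1 gives -3x + y - 3z = 36.
C_1C_2 = (8, 8, 0), C_1X_1 = (-5, 9, -12); a normal to P_3 is C_1C_2 × C_1X_1 = (-96, 96, 112).
Using C_1: P_3 has equation -96x + 96y + 112z = -704.
Solving the 3×3 linear system -7x + 6y + 6z = -31, -3x + y - 3z = 36, -96x + 96y + 112z = -704 (e.g. by elimination or Cramer's rule, determinant = -208) gives (-5, -3, -8).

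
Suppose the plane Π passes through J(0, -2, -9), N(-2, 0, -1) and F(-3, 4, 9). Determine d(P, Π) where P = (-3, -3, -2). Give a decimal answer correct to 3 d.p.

JN = (-2, 2, 8), JF = (-3, 6, 18); a normal to Π is JN × JF = (-12, 12, -6).
Using J: Π has equation -12x + 12y - 6z = 30.
n·P − d = (-12)·(-3) + (12)·(-3) + (-6)·(-2) − 30 = -18; |n| = √324.
Distance = |-18| / √324 = 18/√324 ≈ 1.000.

1.000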